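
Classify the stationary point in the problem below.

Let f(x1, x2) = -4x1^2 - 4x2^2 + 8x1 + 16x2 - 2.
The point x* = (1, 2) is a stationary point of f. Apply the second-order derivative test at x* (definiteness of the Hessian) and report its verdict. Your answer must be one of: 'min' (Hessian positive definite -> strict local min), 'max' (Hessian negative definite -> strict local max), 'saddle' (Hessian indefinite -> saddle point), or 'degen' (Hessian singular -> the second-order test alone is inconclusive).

Compute the Hessian H = grad^2 f:
  H = [[-8, 0], [0, -8]]
Verify stationarity: grad f(x*) = H x* + g = (0, 0).
Eigenvalues of H: -8, -8.
Both eigenvalues < 0, so H is negative definite -> x* is a strict local max.

max


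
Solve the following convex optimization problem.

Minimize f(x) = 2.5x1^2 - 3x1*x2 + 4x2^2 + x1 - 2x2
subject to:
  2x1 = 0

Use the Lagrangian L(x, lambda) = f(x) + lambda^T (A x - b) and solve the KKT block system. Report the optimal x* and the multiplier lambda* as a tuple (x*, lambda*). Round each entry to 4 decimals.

Form the Lagrangian:
  L(x, lambda) = (1/2) x^T Q x + c^T x + lambda^T (A x - b)
Stationarity (grad_x L = 0): Q x + c + A^T lambda = 0.
Primal feasibility: A x = b.

This gives the KKT block system:
  [ Q   A^T ] [ x     ]   [-c ]
  [ A    0  ] [ lambda ] = [ b ]

Solving the linear system:
  x*      = (0, 0.25)
  lambda* = (-0.125)
  f(x*)   = -0.25

x* = (0, 0.25), lambda* = (-0.125)


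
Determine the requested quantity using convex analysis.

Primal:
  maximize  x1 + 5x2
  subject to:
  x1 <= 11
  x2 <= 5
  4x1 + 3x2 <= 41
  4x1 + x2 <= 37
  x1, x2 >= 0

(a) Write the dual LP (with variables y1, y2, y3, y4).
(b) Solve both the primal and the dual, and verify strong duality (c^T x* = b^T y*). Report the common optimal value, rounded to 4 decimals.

The standard primal-dual pair for 'max c^T x s.t. A x <= b, x >= 0' is:
  Dual:  min b^T y  s.t.  A^T y >= c,  y >= 0.

So the dual LP is:
  minimize  11y1 + 5y2 + 41y3 + 37y4
  subject to:
    y1 + 4y3 + 4y4 >= 1
    y2 + 3y3 + y4 >= 5
    y1, y2, y3, y4 >= 0

Solving the primal: x* = (6.5, 5).
  primal value c^T x* = 31.5.
Solving the dual: y* = (0, 4.25, 0.25, 0).
  dual value b^T y* = 31.5.
Strong duality: c^T x* = b^T y*. Confirmed.

31.5


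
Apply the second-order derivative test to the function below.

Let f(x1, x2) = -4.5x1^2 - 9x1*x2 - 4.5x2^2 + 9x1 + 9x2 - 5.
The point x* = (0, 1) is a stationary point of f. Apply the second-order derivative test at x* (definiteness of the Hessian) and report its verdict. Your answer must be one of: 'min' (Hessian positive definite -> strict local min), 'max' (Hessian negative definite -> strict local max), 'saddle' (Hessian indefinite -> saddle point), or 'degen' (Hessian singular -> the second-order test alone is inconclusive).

Compute the Hessian H = grad^2 f:
  H = [[-9, -9], [-9, -9]]
Verify stationarity: grad f(x*) = H x* + g = (0, 0).
Eigenvalues of H: -18, 0.
H has a zero eigenvalue (singular; negative semidefinite but not definite), so H is neither positive definite, negative definite, nor indefinite. The second-order test alone is inconclusive -> degen.
(Indeed, f is constant along the null direction of H through x*, so x* is not a strict local extremum.)

degen


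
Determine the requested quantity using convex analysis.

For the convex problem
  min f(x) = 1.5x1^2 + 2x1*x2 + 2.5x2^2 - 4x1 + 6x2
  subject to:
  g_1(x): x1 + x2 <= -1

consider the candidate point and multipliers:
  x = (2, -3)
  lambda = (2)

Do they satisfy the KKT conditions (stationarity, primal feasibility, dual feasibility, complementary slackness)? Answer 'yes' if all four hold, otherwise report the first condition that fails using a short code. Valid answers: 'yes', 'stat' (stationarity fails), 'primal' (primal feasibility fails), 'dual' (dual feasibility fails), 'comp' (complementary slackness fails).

Gradient of f: grad f(x) = Q x + c = (-4, -5)
Constraint values g_i(x) = a_i^T x - b_i:
  g_1((2, -3)) = 0
Stationarity residual: grad f(x) + sum_i lambda_i a_i = (-2, -3)
  -> stationarity FAILS
Primal feasibility (all g_i <= 0): OK
Dual feasibility (all lambda_i >= 0): OK
Complementary slackness (lambda_i * g_i(x) = 0 for all i): OK

Verdict: the first failing condition is stationarity -> stat.

stat


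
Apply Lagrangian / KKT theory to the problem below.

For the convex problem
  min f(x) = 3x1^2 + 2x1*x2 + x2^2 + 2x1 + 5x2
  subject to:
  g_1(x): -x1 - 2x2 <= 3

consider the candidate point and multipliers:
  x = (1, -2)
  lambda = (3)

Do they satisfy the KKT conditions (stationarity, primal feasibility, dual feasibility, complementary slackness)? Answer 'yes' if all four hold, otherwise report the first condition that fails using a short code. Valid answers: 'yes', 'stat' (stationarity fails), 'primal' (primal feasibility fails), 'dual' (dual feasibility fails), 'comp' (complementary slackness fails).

Gradient of f: grad f(x) = Q x + c = (4, 3)
Constraint values g_i(x) = a_i^T x - b_i:
  g_1((1, -2)) = 0
Stationarity residual: grad f(x) + sum_i lambda_i a_i = (1, -3)
  -> stationarity FAILS
Primal feasibility (all g_i <= 0): OK
Dual feasibility (all lambda_i >= 0): OK
Complementary slackness (lambda_i * g_i(x) = 0 for all i): OK

Verdict: the first failing condition is stationarity -> stat.

stat


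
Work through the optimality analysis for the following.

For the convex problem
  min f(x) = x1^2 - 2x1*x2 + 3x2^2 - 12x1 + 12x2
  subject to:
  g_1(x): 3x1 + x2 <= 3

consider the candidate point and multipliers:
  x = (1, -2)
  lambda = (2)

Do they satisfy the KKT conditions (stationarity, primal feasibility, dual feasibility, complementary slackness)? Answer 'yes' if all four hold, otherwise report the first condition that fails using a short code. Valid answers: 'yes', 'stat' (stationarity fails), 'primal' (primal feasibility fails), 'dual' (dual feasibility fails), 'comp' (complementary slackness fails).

Gradient of f: grad f(x) = Q x + c = (-6, -2)
Constraint values g_i(x) = a_i^T x - b_i:
  g_1((1, -2)) = -2
Stationarity residual: grad f(x) + sum_i lambda_i a_i = (0, 0)
  -> stationarity OK
Primal feasibility (all g_i <= 0): OK
Dual feasibility (all lambda_i >= 0): OK
Complementary slackness (lambda_i * g_i(x) = 0 for all i): FAILS

Verdict: the first failing condition is complementary_slackness -> comp.

comp


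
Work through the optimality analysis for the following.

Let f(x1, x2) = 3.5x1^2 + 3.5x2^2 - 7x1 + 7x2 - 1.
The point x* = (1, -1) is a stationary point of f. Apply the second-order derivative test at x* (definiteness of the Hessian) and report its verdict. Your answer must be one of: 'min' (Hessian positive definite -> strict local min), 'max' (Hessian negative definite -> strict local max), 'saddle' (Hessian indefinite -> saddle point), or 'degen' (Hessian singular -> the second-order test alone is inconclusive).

Compute the Hessian H = grad^2 f:
  H = [[7, 0], [0, 7]]
Verify stationarity: grad f(x*) = H x* + g = (0, 0).
Eigenvalues of H: 7, 7.
Both eigenvalues > 0, so H is positive definite -> x* is a strict local min.

min


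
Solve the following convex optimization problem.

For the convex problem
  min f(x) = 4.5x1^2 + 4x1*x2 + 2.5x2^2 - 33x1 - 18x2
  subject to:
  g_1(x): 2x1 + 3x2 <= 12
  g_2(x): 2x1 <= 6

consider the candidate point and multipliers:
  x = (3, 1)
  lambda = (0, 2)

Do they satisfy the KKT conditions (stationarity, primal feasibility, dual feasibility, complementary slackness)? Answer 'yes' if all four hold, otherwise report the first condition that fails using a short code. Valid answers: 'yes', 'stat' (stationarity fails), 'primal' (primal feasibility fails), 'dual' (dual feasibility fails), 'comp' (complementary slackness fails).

Gradient of f: grad f(x) = Q x + c = (-2, -1)
Constraint values g_i(x) = a_i^T x - b_i:
  g_1((3, 1)) = -3
  g_2((3, 1)) = 0
Stationarity residual: grad f(x) + sum_i lambda_i a_i = (2, -1)
  -> stationarity FAILS
Primal feasibility (all g_i <= 0): OK
Dual feasibility (all lambda_i >= 0): OK
Complementary slackness (lambda_i * g_i(x) = 0 for all i): OK

Verdict: the first failing condition is stationarity -> stat.

stat


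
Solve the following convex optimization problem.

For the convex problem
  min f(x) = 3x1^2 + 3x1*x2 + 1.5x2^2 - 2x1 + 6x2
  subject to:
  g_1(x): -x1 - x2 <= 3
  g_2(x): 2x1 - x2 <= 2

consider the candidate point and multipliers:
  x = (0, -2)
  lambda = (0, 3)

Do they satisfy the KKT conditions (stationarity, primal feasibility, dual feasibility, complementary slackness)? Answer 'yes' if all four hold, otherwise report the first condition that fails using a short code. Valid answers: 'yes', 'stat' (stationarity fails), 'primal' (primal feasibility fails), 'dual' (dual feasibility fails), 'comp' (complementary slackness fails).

Gradient of f: grad f(x) = Q x + c = (-8, 0)
Constraint values g_i(x) = a_i^T x - b_i:
  g_1((0, -2)) = -1
  g_2((0, -2)) = 0
Stationarity residual: grad f(x) + sum_i lambda_i a_i = (-2, -3)
  -> stationarity FAILS
Primal feasibility (all g_i <= 0): OK
Dual feasibility (all lambda_i >= 0): OK
Complementary slackness (lambda_i * g_i(x) = 0 for all i): OK

Verdict: the first failing condition is stationarity -> stat.

stat


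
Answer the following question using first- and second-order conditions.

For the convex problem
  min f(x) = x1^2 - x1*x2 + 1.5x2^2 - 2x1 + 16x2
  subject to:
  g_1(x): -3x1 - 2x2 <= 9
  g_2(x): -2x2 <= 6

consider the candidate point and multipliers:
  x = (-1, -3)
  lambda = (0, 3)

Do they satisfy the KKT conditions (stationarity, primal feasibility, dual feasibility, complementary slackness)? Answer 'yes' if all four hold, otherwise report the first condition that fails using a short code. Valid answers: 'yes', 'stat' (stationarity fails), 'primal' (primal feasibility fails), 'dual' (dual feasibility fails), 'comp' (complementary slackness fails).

Gradient of f: grad f(x) = Q x + c = (-1, 8)
Constraint values g_i(x) = a_i^T x - b_i:
  g_1((-1, -3)) = 0
  g_2((-1, -3)) = 0
Stationarity residual: grad f(x) + sum_i lambda_i a_i = (-1, 2)
  -> stationarity FAILS
Primal feasibility (all g_i <= 0): OK
Dual feasibility (all lambda_i >= 0): OK
Complementary slackness (lambda_i * g_i(x) = 0 for all i): OK

Verdict: the first failing condition is stationarity -> stat.

stat


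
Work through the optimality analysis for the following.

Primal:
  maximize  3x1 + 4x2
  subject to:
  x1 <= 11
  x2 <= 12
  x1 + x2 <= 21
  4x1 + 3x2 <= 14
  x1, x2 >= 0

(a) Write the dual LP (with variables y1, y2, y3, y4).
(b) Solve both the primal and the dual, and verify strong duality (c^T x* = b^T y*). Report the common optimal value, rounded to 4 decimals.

The standard primal-dual pair for 'max c^T x s.t. A x <= b, x >= 0' is:
  Dual:  min b^T y  s.t.  A^T y >= c,  y >= 0.

So the dual LP is:
  minimize  11y1 + 12y2 + 21y3 + 14y4
  subject to:
    y1 + y3 + 4y4 >= 3
    y2 + y3 + 3y4 >= 4
    y1, y2, y3, y4 >= 0

Solving the primal: x* = (0, 4.6667).
  primal value c^T x* = 18.6667.
Solving the dual: y* = (0, 0, 0, 1.3333).
  dual value b^T y* = 18.6667.
Strong duality: c^T x* = b^T y*. Confirmed.

18.6667


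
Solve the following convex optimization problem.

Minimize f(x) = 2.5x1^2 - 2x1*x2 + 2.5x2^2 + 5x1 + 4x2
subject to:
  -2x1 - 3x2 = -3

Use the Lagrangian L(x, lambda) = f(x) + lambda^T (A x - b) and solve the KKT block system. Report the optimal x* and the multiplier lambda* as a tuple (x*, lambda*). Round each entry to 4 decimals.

Form the Lagrangian:
  L(x, lambda) = (1/2) x^T Q x + c^T x + lambda^T (A x - b)
Stationarity (grad_x L = 0): Q x + c + A^T lambda = 0.
Primal feasibility: A x = b.

This gives the KKT block system:
  [ Q   A^T ] [ x     ]   [-c ]
  [ A    0  ] [ lambda ] = [ b ]

Solving the linear system:
  x*      = (0.3034, 0.7978)
  lambda* = (2.4607)
  f(x*)   = 6.0449

x* = (0.3034, 0.7978), lambda* = (2.4607)


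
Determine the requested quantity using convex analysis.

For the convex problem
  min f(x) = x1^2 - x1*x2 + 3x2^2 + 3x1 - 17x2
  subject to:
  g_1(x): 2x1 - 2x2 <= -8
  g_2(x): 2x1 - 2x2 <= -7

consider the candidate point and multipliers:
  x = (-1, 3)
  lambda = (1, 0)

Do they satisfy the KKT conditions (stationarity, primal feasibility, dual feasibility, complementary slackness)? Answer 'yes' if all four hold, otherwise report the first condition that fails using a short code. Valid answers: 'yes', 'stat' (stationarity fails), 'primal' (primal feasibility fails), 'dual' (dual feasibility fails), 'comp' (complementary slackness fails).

Gradient of f: grad f(x) = Q x + c = (-2, 2)
Constraint values g_i(x) = a_i^T x - b_i:
  g_1((-1, 3)) = 0
  g_2((-1, 3)) = -1
Stationarity residual: grad f(x) + sum_i lambda_i a_i = (0, 0)
  -> stationarity OK
Primal feasibility (all g_i <= 0): OK
Dual feasibility (all lambda_i >= 0): OK
Complementary slackness (lambda_i * g_i(x) = 0 for all i): OK

Verdict: yes, KKT holds.

yes


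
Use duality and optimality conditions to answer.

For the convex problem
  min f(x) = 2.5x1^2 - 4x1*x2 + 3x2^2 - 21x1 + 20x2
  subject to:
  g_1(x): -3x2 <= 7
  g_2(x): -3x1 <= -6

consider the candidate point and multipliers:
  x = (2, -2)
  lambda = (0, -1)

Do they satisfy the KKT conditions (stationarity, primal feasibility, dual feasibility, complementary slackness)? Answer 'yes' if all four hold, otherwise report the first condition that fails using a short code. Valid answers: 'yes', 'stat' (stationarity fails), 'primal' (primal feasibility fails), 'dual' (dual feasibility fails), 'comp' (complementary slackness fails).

Gradient of f: grad f(x) = Q x + c = (-3, 0)
Constraint values g_i(x) = a_i^T x - b_i:
  g_1((2, -2)) = -1
  g_2((2, -2)) = 0
Stationarity residual: grad f(x) + sum_i lambda_i a_i = (0, 0)
  -> stationarity OK
Primal feasibility (all g_i <= 0): OK
Dual feasibility (all lambda_i >= 0): FAILS
Complementary slackness (lambda_i * g_i(x) = 0 for all i): OK

Verdict: the first failing condition is dual_feasibility -> dual.

dual


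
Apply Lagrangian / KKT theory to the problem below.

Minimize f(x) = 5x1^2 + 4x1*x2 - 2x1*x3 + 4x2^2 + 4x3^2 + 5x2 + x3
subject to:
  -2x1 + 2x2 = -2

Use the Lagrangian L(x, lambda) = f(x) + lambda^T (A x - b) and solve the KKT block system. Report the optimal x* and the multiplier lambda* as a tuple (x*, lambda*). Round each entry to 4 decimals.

Form the Lagrangian:
  L(x, lambda) = (1/2) x^T Q x + c^T x + lambda^T (A x - b)
Stationarity (grad_x L = 0): Q x + c + A^T lambda = 0.
Primal feasibility: A x = b.

This gives the KKT block system:
  [ Q   A^T ] [ x     ]   [-c ]
  [ A    0  ] [ lambda ] = [ b ]

Solving the linear system:
  x*      = (0.2647, -0.7353, -0.0588)
  lambda* = (-0.0882)
  f(x*)   = -1.9559

x* = (0.2647, -0.7353, -0.0588), lambda* = (-0.0882)


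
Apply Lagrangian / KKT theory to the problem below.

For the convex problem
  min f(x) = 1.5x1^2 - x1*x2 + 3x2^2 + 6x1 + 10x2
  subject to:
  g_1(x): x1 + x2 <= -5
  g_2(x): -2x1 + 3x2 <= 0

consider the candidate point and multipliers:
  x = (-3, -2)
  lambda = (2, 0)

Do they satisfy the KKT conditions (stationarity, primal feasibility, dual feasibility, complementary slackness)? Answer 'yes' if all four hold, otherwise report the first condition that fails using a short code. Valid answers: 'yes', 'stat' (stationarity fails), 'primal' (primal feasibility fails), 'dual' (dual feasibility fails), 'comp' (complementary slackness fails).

Gradient of f: grad f(x) = Q x + c = (-1, 1)
Constraint values g_i(x) = a_i^T x - b_i:
  g_1((-3, -2)) = 0
  g_2((-3, -2)) = 0
Stationarity residual: grad f(x) + sum_i lambda_i a_i = (1, 3)
  -> stationarity FAILS
Primal feasibility (all g_i <= 0): OK
Dual feasibility (all lambda_i >= 0): OK
Complementary slackness (lambda_i * g_i(x) = 0 for all i): OK

Verdict: the first failing condition is stationarity -> stat.

stat


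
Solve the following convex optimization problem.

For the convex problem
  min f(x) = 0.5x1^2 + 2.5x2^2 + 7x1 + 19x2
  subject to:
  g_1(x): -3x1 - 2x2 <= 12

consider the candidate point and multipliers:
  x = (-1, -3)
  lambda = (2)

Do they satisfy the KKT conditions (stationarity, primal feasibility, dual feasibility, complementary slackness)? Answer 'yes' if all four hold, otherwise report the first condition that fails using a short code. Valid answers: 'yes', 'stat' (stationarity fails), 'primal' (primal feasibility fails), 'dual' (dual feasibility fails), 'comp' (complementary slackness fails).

Gradient of f: grad f(x) = Q x + c = (6, 4)
Constraint values g_i(x) = a_i^T x - b_i:
  g_1((-1, -3)) = -3
Stationarity residual: grad f(x) + sum_i lambda_i a_i = (0, 0)
  -> stationarity OK
Primal feasibility (all g_i <= 0): OK
Dual feasibility (all lambda_i >= 0): OK
Complementary slackness (lambda_i * g_i(x) = 0 for all i): FAILS

Verdict: the first failing condition is complementary_slackness -> comp.

comp


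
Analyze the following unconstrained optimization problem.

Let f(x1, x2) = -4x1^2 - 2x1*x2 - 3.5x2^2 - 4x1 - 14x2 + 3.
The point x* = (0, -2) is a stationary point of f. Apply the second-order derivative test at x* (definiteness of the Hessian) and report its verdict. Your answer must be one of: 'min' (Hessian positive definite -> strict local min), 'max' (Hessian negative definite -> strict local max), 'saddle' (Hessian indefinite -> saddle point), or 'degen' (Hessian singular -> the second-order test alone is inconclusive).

Compute the Hessian H = grad^2 f:
  H = [[-8, -2], [-2, -7]]
Verify stationarity: grad f(x*) = H x* + g = (0, 0).
Eigenvalues of H: -9.5616, -5.4384.
Both eigenvalues < 0, so H is negative definite -> x* is a strict local max.

max


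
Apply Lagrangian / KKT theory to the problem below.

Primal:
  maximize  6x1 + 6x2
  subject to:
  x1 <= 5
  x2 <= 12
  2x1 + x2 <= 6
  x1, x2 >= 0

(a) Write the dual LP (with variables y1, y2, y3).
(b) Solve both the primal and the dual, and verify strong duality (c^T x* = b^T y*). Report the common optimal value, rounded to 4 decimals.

The standard primal-dual pair for 'max c^T x s.t. A x <= b, x >= 0' is:
  Dual:  min b^T y  s.t.  A^T y >= c,  y >= 0.

So the dual LP is:
  minimize  5y1 + 12y2 + 6y3
  subject to:
    y1 + 2y3 >= 6
    y2 + y3 >= 6
    y1, y2, y3 >= 0

Solving the primal: x* = (0, 6).
  primal value c^T x* = 36.
Solving the dual: y* = (0, 0, 6).
  dual value b^T y* = 36.
Strong duality: c^T x* = b^T y*. Confirmed.

36


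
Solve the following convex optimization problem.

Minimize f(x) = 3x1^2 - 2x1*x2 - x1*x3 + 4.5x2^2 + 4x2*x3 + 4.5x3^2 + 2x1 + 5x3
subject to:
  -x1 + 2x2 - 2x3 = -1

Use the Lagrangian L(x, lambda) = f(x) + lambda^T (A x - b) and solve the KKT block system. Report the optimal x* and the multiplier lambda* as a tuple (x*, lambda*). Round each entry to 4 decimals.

Form the Lagrangian:
  L(x, lambda) = (1/2) x^T Q x + c^T x + lambda^T (A x - b)
Stationarity (grad_x L = 0): Q x + c + A^T lambda = 0.
Primal feasibility: A x = b.

This gives the KKT block system:
  [ Q   A^T ] [ x     ]   [-c ]
  [ A    0  ] [ lambda ] = [ b ]

Solving the linear system:
  x*      = (-0.1647, -0.5025, 0.0799)
  lambda* = (1.9368)
  f(x*)   = 1.0033

x* = (-0.1647, -0.5025, 0.0799), lambda* = (1.9368)


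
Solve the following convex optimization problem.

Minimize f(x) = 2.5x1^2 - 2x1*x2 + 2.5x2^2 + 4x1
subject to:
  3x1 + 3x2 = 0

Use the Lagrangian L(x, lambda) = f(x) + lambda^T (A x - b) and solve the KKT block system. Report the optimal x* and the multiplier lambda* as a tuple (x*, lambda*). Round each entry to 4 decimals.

Form the Lagrangian:
  L(x, lambda) = (1/2) x^T Q x + c^T x + lambda^T (A x - b)
Stationarity (grad_x L = 0): Q x + c + A^T lambda = 0.
Primal feasibility: A x = b.

This gives the KKT block system:
  [ Q   A^T ] [ x     ]   [-c ]
  [ A    0  ] [ lambda ] = [ b ]

Solving the linear system:
  x*      = (-0.2857, 0.2857)
  lambda* = (-0.6667)
  f(x*)   = -0.5714

x* = (-0.2857, 0.2857), lambda* = (-0.6667)


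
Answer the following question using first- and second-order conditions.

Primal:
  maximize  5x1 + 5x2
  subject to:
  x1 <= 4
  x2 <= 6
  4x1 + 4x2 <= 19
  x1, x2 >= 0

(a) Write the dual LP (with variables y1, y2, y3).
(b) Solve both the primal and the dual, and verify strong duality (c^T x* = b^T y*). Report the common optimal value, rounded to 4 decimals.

The standard primal-dual pair for 'max c^T x s.t. A x <= b, x >= 0' is:
  Dual:  min b^T y  s.t.  A^T y >= c,  y >= 0.

So the dual LP is:
  minimize  4y1 + 6y2 + 19y3
  subject to:
    y1 + 4y3 >= 5
    y2 + 4y3 >= 5
    y1, y2, y3 >= 0

Solving the primal: x* = (0, 4.75).
  primal value c^T x* = 23.75.
Solving the dual: y* = (0, 0, 1.25).
  dual value b^T y* = 23.75.
Strong duality: c^T x* = b^T y*. Confirmed.

23.75


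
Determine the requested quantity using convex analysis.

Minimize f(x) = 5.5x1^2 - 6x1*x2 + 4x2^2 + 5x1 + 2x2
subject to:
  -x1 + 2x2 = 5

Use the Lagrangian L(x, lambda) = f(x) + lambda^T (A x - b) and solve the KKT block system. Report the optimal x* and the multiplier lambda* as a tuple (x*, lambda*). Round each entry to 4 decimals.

Form the Lagrangian:
  L(x, lambda) = (1/2) x^T Q x + c^T x + lambda^T (A x - b)
Stationarity (grad_x L = 0): Q x + c + A^T lambda = 0.
Primal feasibility: A x = b.

This gives the KKT block system:
  [ Q   A^T ] [ x     ]   [-c ]
  [ A    0  ] [ lambda ] = [ b ]

Solving the linear system:
  x*      = (-0.1429, 2.4286)
  lambda* = (-11.1429)
  f(x*)   = 29.9286

x* = (-0.1429, 2.4286), lambda* = (-11.1429)


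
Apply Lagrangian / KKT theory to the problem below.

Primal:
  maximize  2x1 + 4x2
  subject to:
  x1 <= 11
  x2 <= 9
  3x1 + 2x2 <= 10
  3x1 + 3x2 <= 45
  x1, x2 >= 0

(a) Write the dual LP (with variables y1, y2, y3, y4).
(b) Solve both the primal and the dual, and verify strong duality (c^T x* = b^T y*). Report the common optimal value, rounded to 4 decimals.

The standard primal-dual pair for 'max c^T x s.t. A x <= b, x >= 0' is:
  Dual:  min b^T y  s.t.  A^T y >= c,  y >= 0.

So the dual LP is:
  minimize  11y1 + 9y2 + 10y3 + 45y4
  subject to:
    y1 + 3y3 + 3y4 >= 2
    y2 + 2y3 + 3y4 >= 4
    y1, y2, y3, y4 >= 0

Solving the primal: x* = (0, 5).
  primal value c^T x* = 20.
Solving the dual: y* = (0, 0, 2, 0).
  dual value b^T y* = 20.
Strong duality: c^T x* = b^T y*. Confirmed.

20


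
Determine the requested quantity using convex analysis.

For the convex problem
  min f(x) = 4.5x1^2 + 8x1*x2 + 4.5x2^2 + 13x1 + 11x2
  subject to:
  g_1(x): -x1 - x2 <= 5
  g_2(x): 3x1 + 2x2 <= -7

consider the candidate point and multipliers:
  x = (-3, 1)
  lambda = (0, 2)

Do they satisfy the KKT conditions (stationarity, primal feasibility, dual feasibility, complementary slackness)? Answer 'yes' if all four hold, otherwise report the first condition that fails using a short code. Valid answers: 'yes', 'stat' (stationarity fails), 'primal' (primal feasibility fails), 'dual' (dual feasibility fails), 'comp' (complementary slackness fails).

Gradient of f: grad f(x) = Q x + c = (-6, -4)
Constraint values g_i(x) = a_i^T x - b_i:
  g_1((-3, 1)) = -3
  g_2((-3, 1)) = 0
Stationarity residual: grad f(x) + sum_i lambda_i a_i = (0, 0)
  -> stationarity OK
Primal feasibility (all g_i <= 0): OK
Dual feasibility (all lambda_i >= 0): OK
Complementary slackness (lambda_i * g_i(x) = 0 for all i): OK

Verdict: yes, KKT holds.

yes


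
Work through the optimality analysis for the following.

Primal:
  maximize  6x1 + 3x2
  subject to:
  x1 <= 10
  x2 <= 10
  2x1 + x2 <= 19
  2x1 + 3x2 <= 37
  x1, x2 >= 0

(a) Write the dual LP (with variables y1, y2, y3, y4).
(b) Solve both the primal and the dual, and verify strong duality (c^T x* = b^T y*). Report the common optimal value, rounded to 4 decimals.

The standard primal-dual pair for 'max c^T x s.t. A x <= b, x >= 0' is:
  Dual:  min b^T y  s.t.  A^T y >= c,  y >= 0.

So the dual LP is:
  minimize  10y1 + 10y2 + 19y3 + 37y4
  subject to:
    y1 + 2y3 + 2y4 >= 6
    y2 + y3 + 3y4 >= 3
    y1, y2, y3, y4 >= 0

Solving the primal: x* = (9.5, 0).
  primal value c^T x* = 57.
Solving the dual: y* = (0, 0, 3, 0).
  dual value b^T y* = 57.
Strong duality: c^T x* = b^T y*. Confirmed.

57


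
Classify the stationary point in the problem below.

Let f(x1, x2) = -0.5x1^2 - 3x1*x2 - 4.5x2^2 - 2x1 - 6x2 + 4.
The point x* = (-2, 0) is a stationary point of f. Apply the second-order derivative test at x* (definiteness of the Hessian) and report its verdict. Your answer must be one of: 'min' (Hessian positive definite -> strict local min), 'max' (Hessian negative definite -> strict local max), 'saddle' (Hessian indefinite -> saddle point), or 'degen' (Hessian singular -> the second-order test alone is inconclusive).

Compute the Hessian H = grad^2 f:
  H = [[-1, -3], [-3, -9]]
Verify stationarity: grad f(x*) = H x* + g = (0, 0).
Eigenvalues of H: -10, 0.
H has a zero eigenvalue (singular; negative semidefinite but not definite), so H is neither positive definite, negative definite, nor indefinite. The second-order test alone is inconclusive -> degen.
(Indeed, f is constant along the null direction of H through x*, so x* is not a strict local extremum.)

degen


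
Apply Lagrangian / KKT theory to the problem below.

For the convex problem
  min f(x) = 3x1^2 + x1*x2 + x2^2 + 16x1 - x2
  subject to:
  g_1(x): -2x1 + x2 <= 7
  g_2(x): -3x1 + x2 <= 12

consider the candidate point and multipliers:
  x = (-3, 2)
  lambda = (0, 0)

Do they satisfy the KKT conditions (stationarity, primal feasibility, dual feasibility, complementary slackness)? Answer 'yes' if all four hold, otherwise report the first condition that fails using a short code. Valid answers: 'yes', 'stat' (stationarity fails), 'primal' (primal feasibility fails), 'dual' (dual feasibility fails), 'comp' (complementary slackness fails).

Gradient of f: grad f(x) = Q x + c = (0, 0)
Constraint values g_i(x) = a_i^T x - b_i:
  g_1((-3, 2)) = 1
  g_2((-3, 2)) = -1
Stationarity residual: grad f(x) + sum_i lambda_i a_i = (0, 0)
  -> stationarity OK
Primal feasibility (all g_i <= 0): FAILS
Dual feasibility (all lambda_i >= 0): OK
Complementary slackness (lambda_i * g_i(x) = 0 for all i): OK

Verdict: the first failing condition is primal_feasibility -> primal.

primal


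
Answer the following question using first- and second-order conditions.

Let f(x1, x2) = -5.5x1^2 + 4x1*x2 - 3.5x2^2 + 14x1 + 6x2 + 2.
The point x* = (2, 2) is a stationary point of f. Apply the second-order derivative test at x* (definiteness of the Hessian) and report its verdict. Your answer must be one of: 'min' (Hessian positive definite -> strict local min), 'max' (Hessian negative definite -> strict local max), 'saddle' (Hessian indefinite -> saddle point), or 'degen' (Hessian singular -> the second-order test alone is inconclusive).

Compute the Hessian H = grad^2 f:
  H = [[-11, 4], [4, -7]]
Verify stationarity: grad f(x*) = H x* + g = (0, 0).
Eigenvalues of H: -13.4721, -4.5279.
Both eigenvalues < 0, so H is negative definite -> x* is a strict local max.

max


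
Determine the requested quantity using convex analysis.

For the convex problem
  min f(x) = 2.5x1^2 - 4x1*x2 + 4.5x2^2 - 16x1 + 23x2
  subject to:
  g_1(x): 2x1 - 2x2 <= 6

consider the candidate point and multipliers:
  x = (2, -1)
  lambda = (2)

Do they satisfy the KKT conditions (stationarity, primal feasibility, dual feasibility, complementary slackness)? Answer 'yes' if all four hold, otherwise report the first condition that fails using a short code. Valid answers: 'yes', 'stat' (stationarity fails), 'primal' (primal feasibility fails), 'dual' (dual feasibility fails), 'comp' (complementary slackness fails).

Gradient of f: grad f(x) = Q x + c = (-2, 6)
Constraint values g_i(x) = a_i^T x - b_i:
  g_1((2, -1)) = 0
Stationarity residual: grad f(x) + sum_i lambda_i a_i = (2, 2)
  -> stationarity FAILS
Primal feasibility (all g_i <= 0): OK
Dual feasibility (all lambda_i >= 0): OK
Complementary slackness (lambda_i * g_i(x) = 0 for all i): OK

Verdict: the first failing condition is stationarity -> stat.

stat


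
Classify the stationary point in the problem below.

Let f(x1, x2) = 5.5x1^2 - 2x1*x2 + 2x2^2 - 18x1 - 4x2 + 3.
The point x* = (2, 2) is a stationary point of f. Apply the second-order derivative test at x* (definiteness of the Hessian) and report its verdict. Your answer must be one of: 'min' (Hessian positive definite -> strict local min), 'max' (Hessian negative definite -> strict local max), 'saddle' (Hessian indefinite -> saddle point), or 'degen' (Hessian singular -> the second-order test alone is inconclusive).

Compute the Hessian H = grad^2 f:
  H = [[11, -2], [-2, 4]]
Verify stationarity: grad f(x*) = H x* + g = (0, 0).
Eigenvalues of H: 3.4689, 11.5311.
Both eigenvalues > 0, so H is positive definite -> x* is a strict local min.

min


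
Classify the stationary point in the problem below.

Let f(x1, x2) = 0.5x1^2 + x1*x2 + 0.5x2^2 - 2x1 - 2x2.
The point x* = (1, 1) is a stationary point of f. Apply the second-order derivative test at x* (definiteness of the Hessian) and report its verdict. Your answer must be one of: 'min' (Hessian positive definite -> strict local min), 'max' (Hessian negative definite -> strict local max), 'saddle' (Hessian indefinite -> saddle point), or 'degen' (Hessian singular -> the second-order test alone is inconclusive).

Compute the Hessian H = grad^2 f:
  H = [[1, 1], [1, 1]]
Verify stationarity: grad f(x*) = H x* + g = (0, 0).
Eigenvalues of H: 0, 2.
H has a zero eigenvalue (singular; positive semidefinite but not definite), so H is neither positive definite, negative definite, nor indefinite. The second-order test alone is inconclusive -> degen.
(Indeed, f is constant along the null direction of H through x*, so x* is not a strict local extremum.)

degen


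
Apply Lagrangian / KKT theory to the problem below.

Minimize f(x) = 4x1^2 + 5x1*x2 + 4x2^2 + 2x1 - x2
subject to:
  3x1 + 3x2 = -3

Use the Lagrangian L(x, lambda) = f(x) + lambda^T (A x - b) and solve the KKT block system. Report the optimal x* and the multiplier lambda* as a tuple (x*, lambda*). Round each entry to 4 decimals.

Form the Lagrangian:
  L(x, lambda) = (1/2) x^T Q x + c^T x + lambda^T (A x - b)
Stationarity (grad_x L = 0): Q x + c + A^T lambda = 0.
Primal feasibility: A x = b.

This gives the KKT block system:
  [ Q   A^T ] [ x     ]   [-c ]
  [ A    0  ] [ lambda ] = [ b ]

Solving the linear system:
  x*      = (-1, 0)
  lambda* = (2)
  f(x*)   = 2

x* = (-1, 0), lambda* = (2)


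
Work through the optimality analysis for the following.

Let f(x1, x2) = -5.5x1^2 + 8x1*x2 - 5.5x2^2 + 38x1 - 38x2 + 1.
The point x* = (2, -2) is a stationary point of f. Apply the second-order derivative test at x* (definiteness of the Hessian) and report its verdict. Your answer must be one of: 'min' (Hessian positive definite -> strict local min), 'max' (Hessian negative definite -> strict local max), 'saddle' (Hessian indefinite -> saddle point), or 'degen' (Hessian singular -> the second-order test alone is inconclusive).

Compute the Hessian H = grad^2 f:
  H = [[-11, 8], [8, -11]]
Verify stationarity: grad f(x*) = H x* + g = (0, 0).
Eigenvalues of H: -19, -3.
Both eigenvalues < 0, so H is negative definite -> x* is a strict local max.

max


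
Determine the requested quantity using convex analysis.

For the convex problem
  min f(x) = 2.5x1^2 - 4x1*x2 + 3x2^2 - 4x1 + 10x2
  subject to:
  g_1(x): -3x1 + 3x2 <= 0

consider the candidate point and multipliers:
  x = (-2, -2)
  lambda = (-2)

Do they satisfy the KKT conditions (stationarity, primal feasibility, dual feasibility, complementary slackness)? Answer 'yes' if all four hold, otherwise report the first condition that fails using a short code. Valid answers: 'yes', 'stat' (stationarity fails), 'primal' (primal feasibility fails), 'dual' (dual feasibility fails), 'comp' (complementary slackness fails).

Gradient of f: grad f(x) = Q x + c = (-6, 6)
Constraint values g_i(x) = a_i^T x - b_i:
  g_1((-2, -2)) = 0
Stationarity residual: grad f(x) + sum_i lambda_i a_i = (0, 0)
  -> stationarity OK
Primal feasibility (all g_i <= 0): OK
Dual feasibility (all lambda_i >= 0): FAILS
Complementary slackness (lambda_i * g_i(x) = 0 for all i): OK

Verdict: the first failing condition is dual_feasibility -> dual.

dual


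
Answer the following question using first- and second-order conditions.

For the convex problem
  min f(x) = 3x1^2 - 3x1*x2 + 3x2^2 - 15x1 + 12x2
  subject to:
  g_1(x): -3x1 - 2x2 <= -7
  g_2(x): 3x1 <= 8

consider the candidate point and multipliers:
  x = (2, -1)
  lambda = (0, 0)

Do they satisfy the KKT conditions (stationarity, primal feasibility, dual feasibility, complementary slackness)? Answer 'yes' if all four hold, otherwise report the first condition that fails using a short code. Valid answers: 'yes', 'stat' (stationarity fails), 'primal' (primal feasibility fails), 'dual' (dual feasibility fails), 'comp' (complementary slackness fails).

Gradient of f: grad f(x) = Q x + c = (0, 0)
Constraint values g_i(x) = a_i^T x - b_i:
  g_1((2, -1)) = 3
  g_2((2, -1)) = -2
Stationarity residual: grad f(x) + sum_i lambda_i a_i = (0, 0)
  -> stationarity OK
Primal feasibility (all g_i <= 0): FAILS
Dual feasibility (all lambda_i >= 0): OK
Complementary slackness (lambda_i * g_i(x) = 0 for all i): OK

Verdict: the first failing condition is primal_feasibility -> primal.

primal


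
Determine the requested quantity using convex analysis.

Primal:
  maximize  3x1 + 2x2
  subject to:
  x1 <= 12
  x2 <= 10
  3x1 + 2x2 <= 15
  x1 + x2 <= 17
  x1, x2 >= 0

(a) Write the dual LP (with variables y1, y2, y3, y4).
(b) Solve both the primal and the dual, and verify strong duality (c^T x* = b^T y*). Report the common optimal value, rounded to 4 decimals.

The standard primal-dual pair for 'max c^T x s.t. A x <= b, x >= 0' is:
  Dual:  min b^T y  s.t.  A^T y >= c,  y >= 0.

So the dual LP is:
  minimize  12y1 + 10y2 + 15y3 + 17y4
  subject to:
    y1 + 3y3 + y4 >= 3
    y2 + 2y3 + y4 >= 2
    y1, y2, y3, y4 >= 0

Solving the primal: x* = (5, 0).
  primal value c^T x* = 15.
Solving the dual: y* = (0, 0, 1, 0).
  dual value b^T y* = 15.
Strong duality: c^T x* = b^T y*. Confirmed.

15


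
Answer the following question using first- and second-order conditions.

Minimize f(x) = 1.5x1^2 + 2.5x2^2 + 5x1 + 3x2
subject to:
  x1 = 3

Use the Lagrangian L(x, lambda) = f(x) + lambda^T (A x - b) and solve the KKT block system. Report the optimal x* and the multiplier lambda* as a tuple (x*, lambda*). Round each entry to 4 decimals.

Form the Lagrangian:
  L(x, lambda) = (1/2) x^T Q x + c^T x + lambda^T (A x - b)
Stationarity (grad_x L = 0): Q x + c + A^T lambda = 0.
Primal feasibility: A x = b.

This gives the KKT block system:
  [ Q   A^T ] [ x     ]   [-c ]
  [ A    0  ] [ lambda ] = [ b ]

Solving the linear system:
  x*      = (3, -0.6)
  lambda* = (-14)
  f(x*)   = 27.6

x* = (3, -0.6), lambda* = (-14)


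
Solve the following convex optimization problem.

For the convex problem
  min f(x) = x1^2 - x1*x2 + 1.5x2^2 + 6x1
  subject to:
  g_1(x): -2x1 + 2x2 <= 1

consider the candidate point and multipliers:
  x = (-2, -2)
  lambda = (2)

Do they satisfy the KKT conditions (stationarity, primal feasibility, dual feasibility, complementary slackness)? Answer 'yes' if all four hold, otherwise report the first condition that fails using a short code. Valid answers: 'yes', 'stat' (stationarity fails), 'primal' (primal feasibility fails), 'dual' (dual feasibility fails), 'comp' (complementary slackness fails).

Gradient of f: grad f(x) = Q x + c = (4, -4)
Constraint values g_i(x) = a_i^T x - b_i:
  g_1((-2, -2)) = -1
Stationarity residual: grad f(x) + sum_i lambda_i a_i = (0, 0)
  -> stationarity OK
Primal feasibility (all g_i <= 0): OK
Dual feasibility (all lambda_i >= 0): OK
Complementary slackness (lambda_i * g_i(x) = 0 for all i): FAILS

Verdict: the first failing condition is complementary_slackness -> comp.

comp


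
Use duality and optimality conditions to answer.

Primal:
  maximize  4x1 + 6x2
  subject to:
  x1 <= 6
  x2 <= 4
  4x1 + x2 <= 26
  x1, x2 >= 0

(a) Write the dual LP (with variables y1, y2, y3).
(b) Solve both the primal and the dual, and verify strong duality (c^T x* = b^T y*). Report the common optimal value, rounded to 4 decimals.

The standard primal-dual pair for 'max c^T x s.t. A x <= b, x >= 0' is:
  Dual:  min b^T y  s.t.  A^T y >= c,  y >= 0.

So the dual LP is:
  minimize  6y1 + 4y2 + 26y3
  subject to:
    y1 + 4y3 >= 4
    y2 + y3 >= 6
    y1, y2, y3 >= 0

Solving the primal: x* = (5.5, 4).
  primal value c^T x* = 46.
Solving the dual: y* = (0, 5, 1).
  dual value b^T y* = 46.
Strong duality: c^T x* = b^T y*. Confirmed.

46


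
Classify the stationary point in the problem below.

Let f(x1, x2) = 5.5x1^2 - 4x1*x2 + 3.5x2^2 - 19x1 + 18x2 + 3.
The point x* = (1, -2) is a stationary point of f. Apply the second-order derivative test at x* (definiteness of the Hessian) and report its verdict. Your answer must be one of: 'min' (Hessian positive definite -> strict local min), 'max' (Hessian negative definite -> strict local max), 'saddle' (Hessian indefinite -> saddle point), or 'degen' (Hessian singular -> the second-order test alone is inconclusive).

Compute the Hessian H = grad^2 f:
  H = [[11, -4], [-4, 7]]
Verify stationarity: grad f(x*) = H x* + g = (0, 0).
Eigenvalues of H: 4.5279, 13.4721.
Both eigenvalues > 0, so H is positive definite -> x* is a strict local min.

min


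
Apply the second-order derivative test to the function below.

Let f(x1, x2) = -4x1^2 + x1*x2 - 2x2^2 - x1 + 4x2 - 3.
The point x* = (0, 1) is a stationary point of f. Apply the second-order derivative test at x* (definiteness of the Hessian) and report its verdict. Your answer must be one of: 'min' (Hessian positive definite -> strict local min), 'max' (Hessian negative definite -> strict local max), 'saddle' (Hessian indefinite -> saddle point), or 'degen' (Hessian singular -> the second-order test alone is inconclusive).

Compute the Hessian H = grad^2 f:
  H = [[-8, 1], [1, -4]]
Verify stationarity: grad f(x*) = H x* + g = (0, 0).
Eigenvalues of H: -8.2361, -3.7639.
Both eigenvalues < 0, so H is negative definite -> x* is a strict local max.

max


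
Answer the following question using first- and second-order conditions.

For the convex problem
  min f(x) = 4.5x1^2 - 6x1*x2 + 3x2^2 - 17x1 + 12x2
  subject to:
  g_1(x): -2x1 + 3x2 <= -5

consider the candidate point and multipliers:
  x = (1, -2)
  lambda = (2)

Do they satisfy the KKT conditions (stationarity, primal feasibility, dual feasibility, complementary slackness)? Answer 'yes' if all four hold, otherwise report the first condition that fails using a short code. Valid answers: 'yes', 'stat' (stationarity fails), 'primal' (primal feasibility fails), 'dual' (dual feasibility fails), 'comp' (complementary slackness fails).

Gradient of f: grad f(x) = Q x + c = (4, -6)
Constraint values g_i(x) = a_i^T x - b_i:
  g_1((1, -2)) = -3
Stationarity residual: grad f(x) + sum_i lambda_i a_i = (0, 0)
  -> stationarity OK
Primal feasibility (all g_i <= 0): OK
Dual feasibility (all lambda_i >= 0): OK
Complementary slackness (lambda_i * g_i(x) = 0 for all i): FAILS

Verdict: the first failing condition is complementary_slackness -> comp.

comp


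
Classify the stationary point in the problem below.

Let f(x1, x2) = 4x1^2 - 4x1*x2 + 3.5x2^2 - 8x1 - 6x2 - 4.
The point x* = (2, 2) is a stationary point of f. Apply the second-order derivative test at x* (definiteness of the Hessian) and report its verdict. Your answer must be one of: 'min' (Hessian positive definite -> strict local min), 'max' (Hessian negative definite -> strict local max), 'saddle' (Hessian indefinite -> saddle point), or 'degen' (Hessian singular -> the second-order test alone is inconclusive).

Compute the Hessian H = grad^2 f:
  H = [[8, -4], [-4, 7]]
Verify stationarity: grad f(x*) = H x* + g = (0, 0).
Eigenvalues of H: 3.4689, 11.5311.
Both eigenvalues > 0, so H is positive definite -> x* is a strict local min.

min


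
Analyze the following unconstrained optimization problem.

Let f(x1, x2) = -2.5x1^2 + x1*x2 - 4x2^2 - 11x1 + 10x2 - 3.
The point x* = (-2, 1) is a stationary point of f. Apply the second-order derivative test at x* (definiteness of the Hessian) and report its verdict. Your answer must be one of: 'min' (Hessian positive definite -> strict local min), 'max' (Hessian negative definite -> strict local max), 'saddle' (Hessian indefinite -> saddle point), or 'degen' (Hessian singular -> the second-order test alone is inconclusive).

Compute the Hessian H = grad^2 f:
  H = [[-5, 1], [1, -8]]
Verify stationarity: grad f(x*) = H x* + g = (0, 0).
Eigenvalues of H: -8.3028, -4.6972.
Both eigenvalues < 0, so H is negative definite -> x* is a strict local max.

max
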